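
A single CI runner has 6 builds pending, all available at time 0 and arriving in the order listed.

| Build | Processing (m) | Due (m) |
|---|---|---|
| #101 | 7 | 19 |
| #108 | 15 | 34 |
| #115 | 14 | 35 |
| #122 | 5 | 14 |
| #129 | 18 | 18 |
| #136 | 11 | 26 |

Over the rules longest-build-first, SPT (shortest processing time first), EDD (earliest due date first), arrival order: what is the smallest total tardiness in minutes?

LPT (decreasing processing time): #129 #108 #115 #136 #101 #122.
#129: 0→18, due 18, tardiness 0
#108: 18→33, due 34, tardiness 0
#115: 33→47, due 35, tardiness 12
#136: 47→58, due 26, tardiness 32
#101: 58→65, due 19, tardiness 46
#122: 65→70, due 14, tardiness 56
Sum = 0+0+12+32+46+56 = 146.
SPT (increasing processing time): #122 #101 #136 #115 #108 #129.
#122: 0→5, due 14, tardiness 0
#101: 5→12, due 19, tardiness 0
#136: 12→23, due 26, tardiness 0
#115: 23→37, due 35, tardiness 2
#108: 37→52, due 34, tardiness 18
#129: 52→70, due 18, tardiness 52
Sum = 0+0+0+2+18+52 = 72.
EDD (increasing due date): #122 #129 #101 #136 #108 #115.
#122: 0→5, due 14, tardiness 0
#129: 5→23, due 18, tardiness 5
#101: 23→30, due 19, tardiness 11
#136: 30→41, due 26, tardiness 15
#108: 41→56, due 34, tardiness 22
#115: 56→70, due 35, tardiness 35
Sum = 0+5+11+15+22+35 = 88.
FIFO (arrival order): #101 #108 #115 #122 #129 #136.
#101: 0→7, due 19, tardiness 0
#108: 7→22, due 34, tardiness 0
#115: 22→36, due 35, tardiness 1
#122: 36→41, due 14, tardiness 27
#129: 41→59, due 18, tardiness 41
#136: 59→70, due 26, tardiness 44
Sum = 0+0+1+27+41+44 = 113.
LPT 146, SPT 72, EDD 88, FIFO 113 → minimum 72.

72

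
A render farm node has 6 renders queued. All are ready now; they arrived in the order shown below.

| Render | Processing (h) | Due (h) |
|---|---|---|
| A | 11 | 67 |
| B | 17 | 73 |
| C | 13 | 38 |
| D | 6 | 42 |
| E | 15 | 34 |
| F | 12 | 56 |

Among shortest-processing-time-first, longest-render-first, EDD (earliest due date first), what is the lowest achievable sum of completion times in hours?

225

SPT (increasing processing time): D A F C E B.
D: 0→6
A: 6→17
F: 17→29
C: 29→42
E: 42→57
B: 57→74
Sum = 6+17+29+42+57+74 = 225.
LPT (decreasing processing time): B E C F A D.
B: 0→17
E: 17→32
C: 32→45
F: 45→57
A: 57→68
D: 68→74
Sum = 17+32+45+57+68+74 = 293.
EDD (increasing due date): E C D F A B.
E: 0→15
C: 15→28
D: 28→34
F: 34→46
A: 46→57
B: 57→74
Sum = 15+28+34+46+57+74 = 254.
SPT 225, LPT 293, EDD 254 → minimum 225.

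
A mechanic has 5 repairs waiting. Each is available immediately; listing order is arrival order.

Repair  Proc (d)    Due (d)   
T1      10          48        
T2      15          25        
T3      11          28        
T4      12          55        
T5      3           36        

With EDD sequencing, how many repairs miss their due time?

0

EDD (increasing due date): T2 T3 T5 T1 T4.
T2: 0→15, due 25, tardiness 0
T3: 15→26, due 28, tardiness 0
T5: 26→29, due 36, tardiness 0
T1: 29→39, due 48, tardiness 0
T4: 39→51, due 55, tardiness 0
Late repairs: 0.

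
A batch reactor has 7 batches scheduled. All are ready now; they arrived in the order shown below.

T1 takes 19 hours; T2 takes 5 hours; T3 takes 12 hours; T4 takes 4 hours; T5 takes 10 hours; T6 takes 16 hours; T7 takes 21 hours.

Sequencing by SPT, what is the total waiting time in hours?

176

SPT (increasing processing time): T4 T2 T5 T3 T6 T1 T7.
T4: waits 0, runs 0→4
T2: waits 4, runs 4→9
T5: waits 9, runs 9→19
T3: waits 19, runs 19→31
T6: waits 31, runs 31→47
T1: waits 47, runs 47→66
T7: waits 66, runs 66→87
Sum = 0+4+9+19+31+47+66 = 176.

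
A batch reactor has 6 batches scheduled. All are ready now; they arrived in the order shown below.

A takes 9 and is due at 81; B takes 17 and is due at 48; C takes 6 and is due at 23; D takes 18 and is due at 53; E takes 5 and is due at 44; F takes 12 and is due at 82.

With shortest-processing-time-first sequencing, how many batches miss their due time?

2

SPT (increasing processing time): E C A F B D.
E: 0→5, due 44, tardiness 0
C: 5→11, due 23, tardiness 0
A: 11→20, due 81, tardiness 0
F: 20→32, due 82, tardiness 0
B: 32→49, due 48, tardiness 1
D: 49→67, due 53, tardiness 14
Late batches: 2.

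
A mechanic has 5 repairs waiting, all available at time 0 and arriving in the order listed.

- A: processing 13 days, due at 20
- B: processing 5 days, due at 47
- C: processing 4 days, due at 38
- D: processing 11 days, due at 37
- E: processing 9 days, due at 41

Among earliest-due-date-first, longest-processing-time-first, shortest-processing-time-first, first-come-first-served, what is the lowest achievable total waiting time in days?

60

EDD (increasing due date): A D C E B.
A: waits 0, runs 0→13
D: waits 13, runs 13→24
C: waits 24, runs 24→28
E: waits 28, runs 28→37
B: waits 37, runs 37→42
Sum = 0+13+24+28+37 = 102.
LPT (decreasing processing time): A D E B C.
A: waits 0, runs 0→13
D: waits 13, runs 13→24
E: waits 24, runs 24→33
B: waits 33, runs 33→38
C: waits 38, runs 38→42
Sum = 0+13+24+33+38 = 108.
SPT (increasing processing time): C B E D A.
C: waits 0, runs 0→4
B: waits 4, runs 4→9
E: waits 9, runs 9→18
D: waits 18, runs 18→29
A: waits 29, runs 29→42
Sum = 0+4+9+18+29 = 60.
FIFO (arrival order): A B C D E.
A: waits 0, runs 0→13
B: waits 13, runs 13→18
C: waits 18, runs 18→22
D: waits 22, runs 22→33
E: waits 33, runs 33→42
Sum = 0+13+18+22+33 = 86.
EDD 102, LPT 108, SPT 60, FIFO 86 → minimum 60.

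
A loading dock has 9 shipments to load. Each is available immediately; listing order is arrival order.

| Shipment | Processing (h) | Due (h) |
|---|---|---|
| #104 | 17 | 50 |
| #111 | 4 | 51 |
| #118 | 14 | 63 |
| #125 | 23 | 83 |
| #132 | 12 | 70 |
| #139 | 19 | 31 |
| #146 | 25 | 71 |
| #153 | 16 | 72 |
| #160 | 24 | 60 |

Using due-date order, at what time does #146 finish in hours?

EDD (increasing due date): #139 #104 #111 #160 #118 #132 #146 #153 #125.
#139: 0→19
#104: 19→36
#111: 36→40
#160: 40→64
#118: 64→78
#132: 78→90
#146: 90→115

115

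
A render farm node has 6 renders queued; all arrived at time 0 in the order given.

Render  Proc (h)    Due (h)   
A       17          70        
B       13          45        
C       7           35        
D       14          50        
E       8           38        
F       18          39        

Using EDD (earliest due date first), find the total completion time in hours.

EDD (increasing due date): C E F B D A.
C: 0→7
E: 7→15
F: 15→33
B: 33→46
D: 46→60
A: 60→77
Sum = 7+15+33+46+60+77 = 238.

238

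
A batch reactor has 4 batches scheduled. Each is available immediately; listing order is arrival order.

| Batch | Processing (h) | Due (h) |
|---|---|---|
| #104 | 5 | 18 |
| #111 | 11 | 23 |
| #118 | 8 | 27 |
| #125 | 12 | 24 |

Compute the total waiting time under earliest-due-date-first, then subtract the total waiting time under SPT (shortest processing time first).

EDD (increasing due date): #104 #111 #125 #118.
#104: waits 0, runs 0→5
#111: waits 5, runs 5→16
#125: waits 16, runs 16→28
#118: waits 28, runs 28→36
Sum = 0+5+16+28 = 49.
SPT (increasing processing time): #104 #118 #111 #125.
#104: waits 0, runs 0→5
#118: waits 5, runs 5→13
#111: waits 13, runs 13→24
#125: waits 24, runs 24→36
Sum = 0+5+13+24 = 42.
Difference = 49 − 42 = 7.

7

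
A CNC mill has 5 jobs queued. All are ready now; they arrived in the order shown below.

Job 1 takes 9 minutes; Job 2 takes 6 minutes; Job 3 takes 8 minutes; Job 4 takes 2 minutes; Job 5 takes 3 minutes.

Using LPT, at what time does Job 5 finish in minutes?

LPT (decreasing processing time): Job 1 Job 3 Job 2 Job 5 Job 4.
Job 1: 0→9
Job 3: 9→17
Job 2: 17→23
Job 5: 23→26

26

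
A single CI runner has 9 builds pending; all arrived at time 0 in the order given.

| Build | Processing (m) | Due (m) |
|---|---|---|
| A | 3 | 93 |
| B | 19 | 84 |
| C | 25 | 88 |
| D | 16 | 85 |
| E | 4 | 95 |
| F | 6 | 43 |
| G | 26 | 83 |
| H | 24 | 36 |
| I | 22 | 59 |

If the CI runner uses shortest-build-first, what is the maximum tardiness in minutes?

62

SPT (increasing processing time): A E F D B I H C G.
A: 0→3, due 93, tardiness 0
E: 3→7, due 95, tardiness 0
F: 7→13, due 43, tardiness 0
D: 13→29, due 85, tardiness 0
B: 29→48, due 84, tardiness 0
I: 48→70, due 59, tardiness 11
H: 70→94, due 36, tardiness 58
C: 94→119, due 88, tardiness 31
G: 119→145, due 83, tardiness 62
Maximum = 62.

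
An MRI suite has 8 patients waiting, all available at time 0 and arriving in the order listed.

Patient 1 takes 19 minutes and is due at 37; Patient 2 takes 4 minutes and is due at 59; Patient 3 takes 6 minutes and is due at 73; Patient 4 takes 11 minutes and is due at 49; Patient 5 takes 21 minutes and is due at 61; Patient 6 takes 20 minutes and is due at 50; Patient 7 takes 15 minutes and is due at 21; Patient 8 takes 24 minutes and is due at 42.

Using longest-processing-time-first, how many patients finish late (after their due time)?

6

LPT (decreasing processing time): Patient 8 Patient 5 Patient 6 Patient 1 Patient 7 Patient 4 Patient 3 Patient 2.
Patient 8: 0→24, due 42, tardiness 0
Patient 5: 24→45, due 61, tardiness 0
Patient 6: 45→65, due 50, tardiness 15
Patient 1: 65→84, due 37, tardiness 47
Patient 7: 84→99, due 21, tardiness 78
Patient 4: 99→110, due 49, tardiness 61
Patient 3: 110→116, due 73, tardiness 43
Patient 2: 116→120, due 59, tardiness 61
Late patients: 6.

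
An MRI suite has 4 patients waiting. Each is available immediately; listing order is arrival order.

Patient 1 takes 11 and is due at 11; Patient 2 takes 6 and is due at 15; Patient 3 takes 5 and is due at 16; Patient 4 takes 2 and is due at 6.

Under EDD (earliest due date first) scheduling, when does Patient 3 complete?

EDD (increasing due date): Patient 4 Patient 1 Patient 2 Patient 3.
Patient 4: 0→2
Patient 1: 2→13
Patient 2: 13→19
Patient 3: 19→24

24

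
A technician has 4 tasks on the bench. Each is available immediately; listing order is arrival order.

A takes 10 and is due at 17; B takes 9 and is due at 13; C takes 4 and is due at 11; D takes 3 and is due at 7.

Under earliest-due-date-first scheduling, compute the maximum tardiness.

EDD (increasing due date): D C B A.
D: 0→3, due 7, tardiness 0
C: 3→7, due 11, tardiness 0
B: 7→16, due 13, tardiness 3
A: 16→26, due 17, tardiness 9
Maximum = 9.

9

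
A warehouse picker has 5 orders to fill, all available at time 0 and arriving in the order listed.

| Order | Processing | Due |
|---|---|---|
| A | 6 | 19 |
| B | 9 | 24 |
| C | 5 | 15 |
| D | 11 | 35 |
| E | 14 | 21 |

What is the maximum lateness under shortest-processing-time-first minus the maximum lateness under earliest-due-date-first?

14

SPT (increasing processing time): C A B D E.
C: 0→5, due 15, lateness -10
A: 5→11, due 19, lateness -8
B: 11→20, due 24, lateness -4
D: 20→31, due 35, lateness -4
E: 31→45, due 21, lateness 24
Maximum = 24.
EDD (increasing due date): C A E B D.
C: 0→5, due 15, lateness -10
A: 5→11, due 19, lateness -8
E: 11→25, due 21, lateness 4
B: 25→34, due 24, lateness 10
D: 34→45, due 35, lateness 10
Maximum = 10.
Difference = 24 − 10 = 14.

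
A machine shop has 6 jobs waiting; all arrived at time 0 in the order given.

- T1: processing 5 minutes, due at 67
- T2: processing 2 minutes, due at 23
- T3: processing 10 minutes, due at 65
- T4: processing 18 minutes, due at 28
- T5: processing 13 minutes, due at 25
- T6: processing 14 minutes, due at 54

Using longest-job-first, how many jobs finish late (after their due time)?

LPT (decreasing processing time): T4 T6 T5 T3 T1 T2.
T4: 0→18, due 28, tardiness 0
T6: 18→32, due 54, tardiness 0
T5: 32→45, due 25, tardiness 20
T3: 45→55, due 65, tardiness 0
T1: 55→60, due 67, tardiness 0
T2: 60→62, due 23, tardiness 39
Late jobs: 2.

2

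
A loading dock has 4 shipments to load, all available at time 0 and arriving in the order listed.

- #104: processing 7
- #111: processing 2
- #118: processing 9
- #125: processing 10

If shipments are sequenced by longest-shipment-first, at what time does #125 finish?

LPT (decreasing processing time): #125 #118 #104 #111.
#125: 0→10

10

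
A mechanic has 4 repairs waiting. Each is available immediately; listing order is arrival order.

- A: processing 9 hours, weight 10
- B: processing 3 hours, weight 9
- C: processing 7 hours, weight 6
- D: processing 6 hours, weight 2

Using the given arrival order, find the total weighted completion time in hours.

FIFO (arrival order): A B C D.
A: finishes 9, weight 10, w·C = 90
B: finishes 12, weight 9, w·C = 108
C: finishes 19, weight 6, w·C = 114
D: finishes 25, weight 2, w·C = 50
Sum = 90+108+114+50 = 362.

362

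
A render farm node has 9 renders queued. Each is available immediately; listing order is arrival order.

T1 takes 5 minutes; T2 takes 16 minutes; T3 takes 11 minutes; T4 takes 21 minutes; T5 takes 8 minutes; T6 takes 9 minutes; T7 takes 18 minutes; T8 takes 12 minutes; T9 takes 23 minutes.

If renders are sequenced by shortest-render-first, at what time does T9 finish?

123

SPT (increasing processing time): T1 T5 T6 T3 T8 T2 T7 T4 T9.
T1: 0→5
T5: 5→13
T6: 13→22
T3: 22→33
T8: 33→45
T2: 45→61
T7: 61→79
T4: 79→100
T9: 100→123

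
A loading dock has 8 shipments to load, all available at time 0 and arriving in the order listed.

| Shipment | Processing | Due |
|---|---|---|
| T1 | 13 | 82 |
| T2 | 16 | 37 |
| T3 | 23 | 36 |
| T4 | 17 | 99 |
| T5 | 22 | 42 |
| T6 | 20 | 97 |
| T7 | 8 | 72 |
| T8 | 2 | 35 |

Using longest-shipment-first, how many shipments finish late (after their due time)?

LPT (decreasing processing time): T3 T5 T6 T4 T2 T1 T7 T8.
T3: 0→23, due 36, tardiness 0
T5: 23→45, due 42, tardiness 3
T6: 45→65, due 97, tardiness 0
T4: 65→82, due 99, tardiness 0
T2: 82→98, due 37, tardiness 61
T1: 98→111, due 82, tardiness 29
T7: 111→119, due 72, tardiness 47
T8: 119→121, due 35, tardiness 86
Late shipments: 5.

5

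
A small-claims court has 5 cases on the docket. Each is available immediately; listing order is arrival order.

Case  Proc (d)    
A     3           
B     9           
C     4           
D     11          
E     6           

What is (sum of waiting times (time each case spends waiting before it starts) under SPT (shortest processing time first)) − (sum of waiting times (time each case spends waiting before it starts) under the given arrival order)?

-13

SPT (increasing processing time): A C E B D.
A: waits 0, runs 0→3
C: waits 3, runs 3→7
E: waits 7, runs 7→13
B: waits 13, runs 13→22
D: waits 22, runs 22→33
Sum = 0+3+7+13+22 = 45.
FIFO (arrival order): A B C D E.
A: waits 0, runs 0→3
B: waits 3, runs 3→12
C: waits 12, runs 12→16
D: waits 16, runs 16→27
E: waits 27, runs 27→33
Sum = 0+3+12+16+27 = 58.
Difference = 45 − 58 = -13.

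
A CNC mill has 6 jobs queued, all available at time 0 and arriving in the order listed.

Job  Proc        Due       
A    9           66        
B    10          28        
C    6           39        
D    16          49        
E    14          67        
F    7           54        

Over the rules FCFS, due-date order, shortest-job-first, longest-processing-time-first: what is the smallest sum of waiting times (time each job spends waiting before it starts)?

FIFO (arrival order): A B C D E F.
A: waits 0, runs 0→9
B: waits 9, runs 9→19
C: waits 19, runs 19→25
D: waits 25, runs 25→41
E: waits 41, runs 41→55
F: waits 55, runs 55→62
Sum = 0+9+19+25+41+55 = 149.
EDD (increasing due date): B C D F A E.
B: waits 0, runs 0→10
C: waits 10, runs 10→16
D: waits 16, runs 16→32
F: waits 32, runs 32→39
A: waits 39, runs 39→48
E: waits 48, runs 48→62
Sum = 0+10+16+32+39+48 = 145.
SPT (increasing processing time): C F A B E D.
C: waits 0, runs 0→6
F: waits 6, runs 6→13
A: waits 13, runs 13→22
B: waits 22, runs 22→32
E: waits 32, runs 32→46
D: waits 46, runs 46→62
Sum = 0+6+13+22+32+46 = 119.
LPT (decreasing processing time): D E B A F C.
D: waits 0, runs 0→16
E: waits 16, runs 16→30
B: waits 30, runs 30→40
A: waits 40, runs 40→49
F: waits 49, runs 49→56
C: waits 56, runs 56→62
Sum = 0+16+30+40+49+56 = 191.
FIFO 149, EDD 145, SPT 119, LPT 191 → minimum 119.

119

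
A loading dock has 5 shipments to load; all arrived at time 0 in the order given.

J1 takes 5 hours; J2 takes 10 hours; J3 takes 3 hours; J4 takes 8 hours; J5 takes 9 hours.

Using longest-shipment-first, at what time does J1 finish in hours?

32

LPT (decreasing processing time): J2 J5 J4 J1 J3.
J2: 0→10
J5: 10→19
J4: 19→27
J1: 27→32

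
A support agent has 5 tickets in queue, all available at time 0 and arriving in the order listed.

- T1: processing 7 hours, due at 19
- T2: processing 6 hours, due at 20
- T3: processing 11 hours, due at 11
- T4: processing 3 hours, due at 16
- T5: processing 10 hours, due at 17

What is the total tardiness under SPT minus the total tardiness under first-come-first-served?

SPT (increasing processing time): T4 T2 T1 T5 T3.
T4: 0→3, due 16, tardiness 0
T2: 3→9, due 20, tardiness 0
T1: 9→16, due 19, tardiness 0
T5: 16→26, due 17, tardiness 9
T3: 26→37, due 11, tardiness 26
Sum = 0+0+0+9+26 = 35.
FIFO (arrival order): T1 T2 T3 T4 T5.
T1: 0→7, due 19, tardiness 0
T2: 7→13, due 20, tardiness 0
T3: 13→24, due 11, tardiness 13
T4: 24→27, due 16, tardiness 11
T5: 27→37, due 17, tardiness 20
Sum = 0+0+13+11+20 = 44.
Difference = 35 − 44 = -9.

-9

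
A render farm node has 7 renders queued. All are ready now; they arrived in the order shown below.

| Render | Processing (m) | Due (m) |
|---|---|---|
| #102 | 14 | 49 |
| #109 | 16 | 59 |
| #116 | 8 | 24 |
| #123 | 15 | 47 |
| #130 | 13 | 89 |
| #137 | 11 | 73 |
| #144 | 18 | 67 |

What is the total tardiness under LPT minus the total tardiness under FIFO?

49

LPT (decreasing processing time): #144 #109 #123 #102 #130 #137 #116.
#144: 0→18, due 67, tardiness 0
#109: 18→34, due 59, tardiness 0
#123: 34→49, due 47, tardiness 2
#102: 49→63, due 49, tardiness 14
#130: 63→76, due 89, tardiness 0
#137: 76→87, due 73, tardiness 14
#116: 87→95, due 24, tardiness 71
Sum = 0+0+2+14+0+14+71 = 101.
FIFO (arrival order): #102 #109 #116 #123 #130 #137 #144.
#102: 0→14, due 49, tardiness 0
#109: 14→30, due 59, tardiness 0
#116: 30→38, due 24, tardiness 14
#123: 38→53, due 47, tardiness 6
#130: 53→66, due 89, tardiness 0
#137: 66→77, due 73, tardiness 4
#144: 77→95, due 67, tardiness 28
Sum = 0+0+14+6+0+4+28 = 52.
Difference = 101 − 52 = 49.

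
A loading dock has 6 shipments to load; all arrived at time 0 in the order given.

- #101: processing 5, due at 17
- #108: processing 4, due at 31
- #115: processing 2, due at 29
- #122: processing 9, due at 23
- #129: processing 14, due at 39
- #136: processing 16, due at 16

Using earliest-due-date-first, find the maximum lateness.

11

EDD (increasing due date): #136 #101 #122 #115 #108 #129.
#136: 0→16, due 16, lateness 0
#101: 16→21, due 17, lateness 4
#122: 21→30, due 23, lateness 7
#115: 30→32, due 29, lateness 3
#108: 32→36, due 31, lateness 5
#129: 36→50, due 39, lateness 11
Maximum = 11.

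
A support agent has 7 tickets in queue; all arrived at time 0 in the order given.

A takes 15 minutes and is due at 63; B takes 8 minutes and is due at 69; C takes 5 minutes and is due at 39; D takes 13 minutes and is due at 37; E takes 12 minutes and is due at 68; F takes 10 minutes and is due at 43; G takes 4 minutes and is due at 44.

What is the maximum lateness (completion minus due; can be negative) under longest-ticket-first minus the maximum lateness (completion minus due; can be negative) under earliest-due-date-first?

LPT (decreasing processing time): A D E F B C G.
A: 0→15, due 63, lateness -48
D: 15→28, due 37, lateness -9
E: 28→40, due 68, lateness -28
F: 40→50, due 43, lateness 7
B: 50→58, due 69, lateness -11
C: 58→63, due 39, lateness 24
G: 63→67, due 44, lateness 23
Maximum = 24.
EDD (increasing due date): D C F G A E B.
D: 0→13, due 37, lateness -24
C: 13→18, due 39, lateness -21
F: 18→28, due 43, lateness -15
G: 28→32, due 44, lateness -12
A: 32→47, due 63, lateness -16
E: 47→59, due 68, lateness -9
B: 59→67, due 69, lateness -2
Maximum = -2.
Difference = 24 − -2 = 26.

26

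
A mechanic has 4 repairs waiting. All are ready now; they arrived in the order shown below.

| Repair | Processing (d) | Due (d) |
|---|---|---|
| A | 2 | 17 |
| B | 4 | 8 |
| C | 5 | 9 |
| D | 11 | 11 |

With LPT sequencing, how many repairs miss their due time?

LPT (decreasing processing time): D C B A.
D: 0→11, due 11, tardiness 0
C: 11→16, due 9, tardiness 7
B: 16→20, due 8, tardiness 12
A: 20→22, due 17, tardiness 5
Late repairs: 3.

3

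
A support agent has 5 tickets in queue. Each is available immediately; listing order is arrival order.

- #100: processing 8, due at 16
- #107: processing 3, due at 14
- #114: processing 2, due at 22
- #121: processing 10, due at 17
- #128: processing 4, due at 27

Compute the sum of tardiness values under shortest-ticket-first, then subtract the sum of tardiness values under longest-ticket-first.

-7

SPT (increasing processing time): #114 #107 #128 #100 #121.
#114: 0→2, due 22, tardiness 0
#107: 2→5, due 14, tardiness 0
#128: 5→9, due 27, tardiness 0
#100: 9→17, due 16, tardiness 1
#121: 17→27, due 17, tardiness 10
Sum = 0+0+0+1+10 = 11.
LPT (decreasing processing time): #121 #100 #128 #107 #114.
#121: 0→10, due 17, tardiness 0
#100: 10→18, due 16, tardiness 2
#128: 18→22, due 27, tardiness 0
#107: 22→25, due 14, tardiness 11
#114: 25→27, due 22, tardiness 5
Sum = 0+2+0+11+5 = 18.
Difference = 11 − 18 = -7.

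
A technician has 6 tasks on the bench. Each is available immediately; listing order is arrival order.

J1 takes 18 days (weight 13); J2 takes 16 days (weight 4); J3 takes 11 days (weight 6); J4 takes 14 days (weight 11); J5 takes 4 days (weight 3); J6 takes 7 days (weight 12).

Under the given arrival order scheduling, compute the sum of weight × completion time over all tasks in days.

2318

FIFO (arrival order): J1 J2 J3 J4 J5 J6.
J1: finishes 18, weight 13, w·C = 234
J2: finishes 34, weight 4, w·C = 136
J3: finishes 45, weight 6, w·C = 270
J4: finishes 59, weight 11, w·C = 649
J5: finishes 63, weight 3, w·C = 189
J6: finishes 70, weight 12, w·C = 840
Sum = 234+136+270+649+189+840 = 2318.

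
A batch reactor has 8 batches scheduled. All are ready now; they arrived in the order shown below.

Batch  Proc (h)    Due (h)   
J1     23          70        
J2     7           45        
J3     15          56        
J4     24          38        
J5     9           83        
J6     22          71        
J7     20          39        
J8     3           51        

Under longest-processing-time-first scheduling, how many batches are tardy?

LPT (decreasing processing time): J4 J1 J6 J7 J3 J5 J2 J8.
J4: 0→24, due 38, tardiness 0
J1: 24→47, due 70, tardiness 0
J6: 47→69, due 71, tardiness 0
J7: 69→89, due 39, tardiness 50
J3: 89→104, due 56, tardiness 48
J5: 104→113, due 83, tardiness 30
J2: 113→120, due 45, tardiness 75
J8: 120→123, due 51, tardiness 72
Late batches: 5.

5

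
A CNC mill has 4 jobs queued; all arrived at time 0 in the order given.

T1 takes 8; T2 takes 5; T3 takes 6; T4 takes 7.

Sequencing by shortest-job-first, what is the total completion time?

SPT (increasing processing time): T2 T3 T4 T1.
T2: 0→5
T3: 5→11
T4: 11→18
T1: 18→26
Sum = 5+11+18+26 = 60.

60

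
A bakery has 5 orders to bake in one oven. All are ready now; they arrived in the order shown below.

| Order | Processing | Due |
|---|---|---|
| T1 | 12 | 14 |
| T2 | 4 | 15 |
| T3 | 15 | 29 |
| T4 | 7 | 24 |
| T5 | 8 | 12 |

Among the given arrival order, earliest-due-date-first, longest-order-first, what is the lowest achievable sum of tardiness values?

FIFO (arrival order): T1 T2 T3 T4 T5.
T1: 0→12, due 14, tardiness 0
T2: 12→16, due 15, tardiness 1
T3: 16→31, due 29, tardiness 2
T4: 31→38, due 24, tardiness 14
T5: 38→46, due 12, tardiness 34
Sum = 0+1+2+14+34 = 51.
EDD (increasing due date): T5 T1 T2 T4 T3.
T5: 0→8, due 12, tardiness 0
T1: 8→20, due 14, tardiness 6
T2: 20→24, due 15, tardiness 9
T4: 24→31, due 24, tardiness 7
T3: 31→46, due 29, tardiness 17
Sum = 0+6+9+7+17 = 39.
LPT (decreasing processing time): T3 T1 T5 T4 T2.
T3: 0→15, due 29, tardiness 0
T1: 15→27, due 14, tardiness 13
T5: 27→35, due 12, tardiness 23
T4: 35→42, due 24, tardiness 18
T2: 42→46, due 15, tardiness 31
Sum = 0+13+23+18+31 = 85.
FIFO 51, EDD 39, LPT 85 → minimum 39.

39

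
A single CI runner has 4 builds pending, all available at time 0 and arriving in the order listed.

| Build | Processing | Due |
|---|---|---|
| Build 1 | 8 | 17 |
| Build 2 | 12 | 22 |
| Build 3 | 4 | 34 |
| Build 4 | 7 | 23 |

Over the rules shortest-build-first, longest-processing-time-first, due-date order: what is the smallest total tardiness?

4

SPT (increasing processing time): Build 3 Build 4 Build 1 Build 2.
Build 3: 0→4, due 34, tardiness 0
Build 4: 4→11, due 23, tardiness 0
Build 1: 11→19, due 17, tardiness 2
Build 2: 19→31, due 22, tardiness 9
Sum = 0+0+2+9 = 11.
LPT (decreasing processing time): Build 2 Build 1 Build 4 Build 3.
Build 2: 0→12, due 22, tardiness 0
Build 1: 12→20, due 17, tardiness 3
Build 4: 20→27, due 23, tardiness 4
Build 3: 27→31, due 34, tardiness 0
Sum = 0+3+4+0 = 7.
EDD (increasing due date): Build 1 Build 2 Build 4 Build 3.
Build 1: 0→8, due 17, tardiness 0
Build 2: 8→20, due 22, tardiness 0
Build 4: 20→27, due 23, tardiness 4
Build 3: 27→31, due 34, tardiness 0
Sum = 0+0+4+0 = 4.
SPT 11, LPT 7, EDD 4 → minimum 4.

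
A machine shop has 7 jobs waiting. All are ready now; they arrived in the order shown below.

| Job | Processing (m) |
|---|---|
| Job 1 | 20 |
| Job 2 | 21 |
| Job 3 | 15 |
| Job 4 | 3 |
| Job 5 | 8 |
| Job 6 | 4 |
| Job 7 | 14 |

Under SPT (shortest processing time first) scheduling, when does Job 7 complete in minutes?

SPT (increasing processing time): Job 4 Job 6 Job 5 Job 7 Job 3 Job 1 Job 2.
Job 4: 0→3
Job 6: 3→7
Job 5: 7→15
Job 7: 15→29

29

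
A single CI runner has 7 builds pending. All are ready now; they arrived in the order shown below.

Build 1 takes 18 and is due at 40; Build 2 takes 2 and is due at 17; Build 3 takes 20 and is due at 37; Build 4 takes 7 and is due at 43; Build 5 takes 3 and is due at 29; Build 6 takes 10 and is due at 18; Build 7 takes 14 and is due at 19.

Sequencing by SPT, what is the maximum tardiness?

37

SPT (increasing processing time): Build 2 Build 5 Build 4 Build 6 Build 7 Build 1 Build 3.
Build 2: 0→2, due 17, tardiness 0
Build 5: 2→5, due 29, tardiness 0
Build 4: 5→12, due 43, tardiness 0
Build 6: 12→22, due 18, tardiness 4
Build 7: 22→36, due 19, tardiness 17
Build 1: 36→54, due 40, tardiness 14
Build 3: 54→74, due 37, tardiness 37
Maximum = 37.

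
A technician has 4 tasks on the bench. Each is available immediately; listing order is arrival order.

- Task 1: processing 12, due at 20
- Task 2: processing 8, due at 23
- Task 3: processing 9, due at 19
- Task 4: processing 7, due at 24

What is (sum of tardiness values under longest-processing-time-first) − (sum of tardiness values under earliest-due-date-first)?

1

LPT (decreasing processing time): Task 1 Task 3 Task 2 Task 4.
Task 1: 0→12, due 20, tardiness 0
Task 3: 12→21, due 19, tardiness 2
Task 2: 21→29, due 23, tardiness 6
Task 4: 29→36, due 24, tardiness 12
Sum = 0+2+6+12 = 20.
EDD (increasing due date): Task 3 Task 1 Task 2 Task 4.
Task 3: 0→9, due 19, tardiness 0
Task 1: 9→21, due 20, tardiness 1
Task 2: 21→29, due 23, tardiness 6
Task 4: 29→36, due 24, tardiness 12
Sum = 0+1+6+12 = 19.
Difference = 20 − 19 = 1.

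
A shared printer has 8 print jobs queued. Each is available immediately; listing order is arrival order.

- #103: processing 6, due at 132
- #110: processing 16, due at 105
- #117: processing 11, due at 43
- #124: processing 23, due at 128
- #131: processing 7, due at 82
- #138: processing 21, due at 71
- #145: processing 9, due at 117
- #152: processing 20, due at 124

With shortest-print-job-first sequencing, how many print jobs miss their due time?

1

SPT (increasing processing time): #103 #131 #145 #117 #110 #152 #138 #124.
#103: 0→6, due 132, tardiness 0
#131: 6→13, due 82, tardiness 0
#145: 13→22, due 117, tardiness 0
#117: 22→33, due 43, tardiness 0
#110: 33→49, due 105, tardiness 0
#152: 49→69, due 124, tardiness 0
#138: 69→90, due 71, tardiness 19
#124: 90→113, due 128, tardiness 0
Late print jobs: 1.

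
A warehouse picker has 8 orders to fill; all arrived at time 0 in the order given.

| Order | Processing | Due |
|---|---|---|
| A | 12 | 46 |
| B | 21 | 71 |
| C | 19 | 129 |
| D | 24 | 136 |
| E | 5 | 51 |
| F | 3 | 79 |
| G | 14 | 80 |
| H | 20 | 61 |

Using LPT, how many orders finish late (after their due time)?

5

LPT (decreasing processing time): D B H C G A E F.
D: 0→24, due 136, tardiness 0
B: 24→45, due 71, tardiness 0
H: 45→65, due 61, tardiness 4
C: 65→84, due 129, tardiness 0
G: 84→98, due 80, tardiness 18
A: 98→110, due 46, tardiness 64
E: 110→115, due 51, tardiness 64
F: 115→118, due 79, tardiness 39
Late orders: 5.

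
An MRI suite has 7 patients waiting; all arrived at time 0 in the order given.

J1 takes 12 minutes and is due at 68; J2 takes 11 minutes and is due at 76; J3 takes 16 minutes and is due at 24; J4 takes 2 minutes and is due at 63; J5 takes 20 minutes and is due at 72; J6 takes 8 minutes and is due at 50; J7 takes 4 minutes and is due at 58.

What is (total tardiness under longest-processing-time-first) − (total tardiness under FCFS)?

3

LPT (decreasing processing time): J5 J3 J1 J2 J6 J7 J4.
J5: 0→20, due 72, tardiness 0
J3: 20→36, due 24, tardiness 12
J1: 36→48, due 68, tardiness 0
J2: 48→59, due 76, tardiness 0
J6: 59→67, due 50, tardiness 17
J7: 67→71, due 58, tardiness 13
J4: 71→73, due 63, tardiness 10
Sum = 0+12+0+0+17+13+10 = 52.
FIFO (arrival order): J1 J2 J3 J4 J5 J6 J7.
J1: 0→12, due 68, tardiness 0
J2: 12→23, due 76, tardiness 0
J3: 23→39, due 24, tardiness 15
J4: 39→41, due 63, tardiness 0
J5: 41→61, due 72, tardiness 0
J6: 61→69, due 50, tardiness 19
J7: 69→73, due 58, tardiness 15
Sum = 0+0+15+0+0+19+15 = 49.
Difference = 52 − 49 = 3.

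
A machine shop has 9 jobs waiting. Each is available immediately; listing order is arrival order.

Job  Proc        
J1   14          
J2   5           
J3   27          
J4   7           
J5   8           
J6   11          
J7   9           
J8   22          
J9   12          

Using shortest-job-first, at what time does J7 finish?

SPT (increasing processing time): J2 J4 J5 J7 J6 J9 J1 J8 J3.
J2: 0→5
J4: 5→12
J5: 12→20
J7: 20→29

29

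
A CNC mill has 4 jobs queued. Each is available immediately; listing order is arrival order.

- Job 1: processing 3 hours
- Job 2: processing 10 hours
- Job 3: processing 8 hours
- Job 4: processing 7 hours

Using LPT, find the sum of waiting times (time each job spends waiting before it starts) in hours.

53

LPT (decreasing processing time): Job 2 Job 3 Job 4 Job 1.
Job 2: waits 0, runs 0→10
Job 3: waits 10, runs 10→18
Job 4: waits 18, runs 18→25
Job 1: waits 25, runs 25→28
Sum = 0+10+18+25 = 53.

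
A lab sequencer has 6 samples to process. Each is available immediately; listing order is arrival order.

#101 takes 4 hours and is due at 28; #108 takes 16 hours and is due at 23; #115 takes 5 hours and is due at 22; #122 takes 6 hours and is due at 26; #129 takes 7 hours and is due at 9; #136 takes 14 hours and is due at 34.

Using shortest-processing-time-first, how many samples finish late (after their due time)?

SPT (increasing processing time): #101 #115 #122 #129 #136 #108.
#101: 0→4, due 28, tardiness 0
#115: 4→9, due 22, tardiness 0
#122: 9→15, due 26, tardiness 0
#129: 15→22, due 9, tardiness 13
#136: 22→36, due 34, tardiness 2
#108: 36→52, due 23, tardiness 29
Late samples: 3.

3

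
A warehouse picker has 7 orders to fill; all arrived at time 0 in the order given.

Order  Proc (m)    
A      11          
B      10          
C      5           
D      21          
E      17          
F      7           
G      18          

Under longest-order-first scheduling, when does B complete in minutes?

LPT (decreasing processing time): D G E A B F C.
D: 0→21
G: 21→39
E: 39→56
A: 56→67
B: 67→77

77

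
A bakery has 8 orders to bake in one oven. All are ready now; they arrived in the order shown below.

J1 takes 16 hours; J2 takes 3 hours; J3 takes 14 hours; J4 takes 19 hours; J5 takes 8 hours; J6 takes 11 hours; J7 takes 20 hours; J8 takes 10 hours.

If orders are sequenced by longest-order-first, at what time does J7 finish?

LPT (decreasing processing time): J7 J4 J1 J3 J6 J8 J5 J2.
J7: 0→20

20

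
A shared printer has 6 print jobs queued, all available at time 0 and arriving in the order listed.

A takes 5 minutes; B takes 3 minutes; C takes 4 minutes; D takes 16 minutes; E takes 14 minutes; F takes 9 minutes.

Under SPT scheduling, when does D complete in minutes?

SPT (increasing processing time): B C A F E D.
B: 0→3
C: 3→7
A: 7→12
F: 12→21
E: 21→35
D: 35→51

51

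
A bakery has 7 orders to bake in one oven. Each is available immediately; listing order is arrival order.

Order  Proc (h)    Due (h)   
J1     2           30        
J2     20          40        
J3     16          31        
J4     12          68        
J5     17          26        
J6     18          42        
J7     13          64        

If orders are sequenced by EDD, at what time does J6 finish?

73

EDD (increasing due date): J5 J1 J3 J2 J6 J7 J4.
J5: 0→17
J1: 17→19
J3: 19→35
J2: 35→55
J6: 55→73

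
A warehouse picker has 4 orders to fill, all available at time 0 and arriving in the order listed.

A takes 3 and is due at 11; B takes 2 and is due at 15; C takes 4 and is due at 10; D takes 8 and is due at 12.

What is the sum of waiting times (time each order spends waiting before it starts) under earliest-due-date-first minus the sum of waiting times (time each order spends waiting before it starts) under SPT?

10

EDD (increasing due date): C A D B.
C: waits 0, runs 0→4
A: waits 4, runs 4→7
D: waits 7, runs 7→15
B: waits 15, runs 15→17
Sum = 0+4+7+15 = 26.
SPT (increasing processing time): B A C D.
B: waits 0, runs 0→2
A: waits 2, runs 2→5
C: waits 5, runs 5→9
D: waits 9, runs 9→17
Sum = 0+2+5+9 = 16.
Difference = 26 − 16 = 10.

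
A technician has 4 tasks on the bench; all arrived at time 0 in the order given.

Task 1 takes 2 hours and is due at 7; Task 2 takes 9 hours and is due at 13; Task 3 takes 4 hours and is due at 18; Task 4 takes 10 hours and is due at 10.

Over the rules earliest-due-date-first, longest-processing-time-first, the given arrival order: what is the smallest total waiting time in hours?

EDD (increasing due date): Task 1 Task 4 Task 2 Task 3.
Task 1: waits 0, runs 0→2
Task 4: waits 2, runs 2→12
Task 2: waits 12, runs 12→21
Task 3: waits 21, runs 21→25
Sum = 0+2+12+21 = 35.
LPT (decreasing processing time): Task 4 Task 2 Task 3 Task 1.
Task 4: waits 0, runs 0→10
Task 2: waits 10, runs 10→19
Task 3: waits 19, runs 19→23
Task 1: waits 23, runs 23→25
Sum = 0+10+19+23 = 52.
FIFO (arrival order): Task 1 Task 2 Task 3 Task 4.
Task 1: waits 0, runs 0→2
Task 2: waits 2, runs 2→11
Task 3: waits 11, runs 11→15
Task 4: waits 15, runs 15→25
Sum = 0+2+11+15 = 28.
EDD 35, LPT 52, FIFO 28 → minimum 28.

28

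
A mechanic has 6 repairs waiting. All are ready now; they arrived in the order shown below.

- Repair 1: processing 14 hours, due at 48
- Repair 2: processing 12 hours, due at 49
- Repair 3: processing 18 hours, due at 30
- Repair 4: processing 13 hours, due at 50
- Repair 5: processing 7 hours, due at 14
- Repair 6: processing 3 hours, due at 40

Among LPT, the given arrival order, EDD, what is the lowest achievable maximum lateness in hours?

LPT (decreasing processing time): Repair 3 Repair 1 Repair 4 Repair 2 Repair 5 Repair 6.
Repair 3: 0→18, due 30, lateness -12
Repair 1: 18→32, due 48, lateness -16
Repair 4: 32→45, due 50, lateness -5
Repair 2: 45→57, due 49, lateness 8
Repair 5: 57→64, due 14, lateness 50
Repair 6: 64→67, due 40, lateness 27
Maximum = 50.
FIFO (arrival order): Repair 1 Repair 2 Repair 3 Repair 4 Repair 5 Repair 6.
Repair 1: 0→14, due 48, lateness -34
Repair 2: 14→26, due 49, lateness -23
Repair 3: 26→44, due 30, lateness 14
Repair 4: 44→57, due 50, lateness 7
Repair 5: 57→64, due 14, lateness 50
Repair 6: 64→67, due 40, lateness 27
Maximum = 50.
EDD (increasing due date): Repair 5 Repair 3 Repair 6 Repair 1 Repair 2 Repair 4.
Repair 5: 0→7, due 14, lateness -7
Repair 3: 7→25, due 30, lateness -5
Repair 6: 25→28, due 40, lateness -12
Repair 1: 28→42, due 48, lateness -6
Repair 2: 42→54, due 49, lateness 5
Repair 4: 54→67, due 50, lateness 17
Maximum = 17.
LPT 50, FIFO 50, EDD 17 → minimum 17.

17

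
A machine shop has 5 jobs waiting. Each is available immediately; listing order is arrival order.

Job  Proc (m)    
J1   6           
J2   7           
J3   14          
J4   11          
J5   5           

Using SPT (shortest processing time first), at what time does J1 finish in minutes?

SPT (increasing processing time): J5 J1 J2 J4 J3.
J5: 0→5
J1: 5→11

11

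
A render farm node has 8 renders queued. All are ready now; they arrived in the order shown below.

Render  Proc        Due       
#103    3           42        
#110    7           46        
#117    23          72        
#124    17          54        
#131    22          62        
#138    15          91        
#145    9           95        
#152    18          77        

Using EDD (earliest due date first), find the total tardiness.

EDD (increasing due date): #103 #110 #124 #131 #117 #152 #138 #145.
#103: 0→3, due 42, tardiness 0
#110: 3→10, due 46, tardiness 0
#124: 10→27, due 54, tardiness 0
#131: 27→49, due 62, tardiness 0
#117: 49→72, due 72, tardiness 0
#152: 72→90, due 77, tardiness 13
#138: 90→105, due 91, tardiness 14
#145: 105→114, due 95, tardiness 19
Sum = 0+0+0+0+0+13+14+19 = 46.

46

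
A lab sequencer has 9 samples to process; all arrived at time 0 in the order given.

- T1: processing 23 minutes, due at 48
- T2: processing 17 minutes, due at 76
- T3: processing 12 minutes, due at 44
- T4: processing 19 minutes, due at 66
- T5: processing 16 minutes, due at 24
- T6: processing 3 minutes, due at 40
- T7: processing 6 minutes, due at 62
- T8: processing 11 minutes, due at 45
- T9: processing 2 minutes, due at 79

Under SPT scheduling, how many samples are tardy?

3

SPT (increasing processing time): T9 T6 T7 T8 T3 T5 T2 T4 T1.
T9: 0→2, due 79, tardiness 0
T6: 2→5, due 40, tardiness 0
T7: 5→11, due 62, tardiness 0
T8: 11→22, due 45, tardiness 0
T3: 22→34, due 44, tardiness 0
T5: 34→50, due 24, tardiness 26
T2: 50→67, due 76, tardiness 0
T4: 67→86, due 66, tardiness 20
T1: 86→109, due 48, tardiness 61
Late samples: 3.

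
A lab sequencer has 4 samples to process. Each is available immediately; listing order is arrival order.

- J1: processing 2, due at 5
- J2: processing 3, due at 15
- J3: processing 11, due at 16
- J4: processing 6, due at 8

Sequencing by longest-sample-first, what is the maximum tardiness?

17

LPT (decreasing processing time): J3 J4 J2 J1.
J3: 0→11, due 16, tardiness 0
J4: 11→17, due 8, tardiness 9
J2: 17→20, due 15, tardiness 5
J1: 20→22, due 5, tardiness 17
Maximum = 17.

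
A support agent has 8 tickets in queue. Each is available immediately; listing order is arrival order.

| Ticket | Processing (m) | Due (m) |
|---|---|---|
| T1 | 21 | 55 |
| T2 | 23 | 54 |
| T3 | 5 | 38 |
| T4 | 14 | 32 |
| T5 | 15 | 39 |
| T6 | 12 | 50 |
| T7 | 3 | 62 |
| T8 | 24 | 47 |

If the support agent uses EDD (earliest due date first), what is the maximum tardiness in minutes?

EDD (increasing due date): T4 T3 T5 T8 T6 T2 T1 T7.
T4: 0→14, due 32, tardiness 0
T3: 14→19, due 38, tardiness 0
T5: 19→34, due 39, tardiness 0
T8: 34→58, due 47, tardiness 11
T6: 58→70, due 50, tardiness 20
T2: 70→93, due 54, tardiness 39
T1: 93→114, due 55, tardiness 59
T7: 114→117, due 62, tardiness 55
Maximum = 59.

59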